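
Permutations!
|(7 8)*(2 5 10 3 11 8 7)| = 6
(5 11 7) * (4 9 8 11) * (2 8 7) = (2 8 11)(4 9 7 5) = [0, 1, 8, 3, 9, 4, 6, 5, 11, 7, 10, 2]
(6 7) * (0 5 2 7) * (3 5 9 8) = (0 9 8 3 5 2 7 6) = [9, 1, 7, 5, 4, 2, 0, 6, 3, 8]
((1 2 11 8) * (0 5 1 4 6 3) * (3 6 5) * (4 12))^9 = (0 3)(1 11 12 5 2 8 4)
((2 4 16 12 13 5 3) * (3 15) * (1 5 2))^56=((1 5 15 3)(2 4 16 12 13))^56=(2 4 16 12 13)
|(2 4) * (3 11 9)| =|(2 4)(3 11 9)| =6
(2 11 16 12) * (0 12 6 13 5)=(0 12 2 11 16 6 13 5)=[12, 1, 11, 3, 4, 0, 13, 7, 8, 9, 10, 16, 2, 5, 14, 15, 6]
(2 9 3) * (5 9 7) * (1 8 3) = (1 8 3 2 7 5 9) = [0, 8, 7, 2, 4, 9, 6, 5, 3, 1]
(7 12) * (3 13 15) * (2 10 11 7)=(2 10 11 7 12)(3 13 15)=[0, 1, 10, 13, 4, 5, 6, 12, 8, 9, 11, 7, 2, 15, 14, 3]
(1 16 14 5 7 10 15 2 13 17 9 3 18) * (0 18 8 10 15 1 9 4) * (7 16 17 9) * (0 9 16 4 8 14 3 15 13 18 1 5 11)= (0 1 17 8 10 5 4 9 15 2 18 7 13 16 3 14 11)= [1, 17, 18, 14, 9, 4, 6, 13, 10, 15, 5, 0, 12, 16, 11, 2, 3, 8, 7]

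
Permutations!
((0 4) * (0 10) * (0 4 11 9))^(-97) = ((0 11 9)(4 10))^(-97) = (0 9 11)(4 10)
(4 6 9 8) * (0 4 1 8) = (0 4 6 9)(1 8) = [4, 8, 2, 3, 6, 5, 9, 7, 1, 0]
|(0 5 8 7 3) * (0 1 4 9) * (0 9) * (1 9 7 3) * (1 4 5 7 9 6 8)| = |(9)(0 7 4)(1 5)(3 6 8)| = 6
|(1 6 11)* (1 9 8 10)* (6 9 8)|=|(1 9 6 11 8 10)|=6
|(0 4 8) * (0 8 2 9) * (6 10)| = |(0 4 2 9)(6 10)| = 4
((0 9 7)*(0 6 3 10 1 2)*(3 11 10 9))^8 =((0 3 9 7 6 11 10 1 2))^8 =(0 2 1 10 11 6 7 9 3)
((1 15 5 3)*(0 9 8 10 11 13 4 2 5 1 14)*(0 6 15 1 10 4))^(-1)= (0 13 11 10 15 6 14 3 5 2 4 8 9)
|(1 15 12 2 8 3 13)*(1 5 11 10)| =|(1 15 12 2 8 3 13 5 11 10)| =10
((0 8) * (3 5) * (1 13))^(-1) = (0 8)(1 13)(3 5)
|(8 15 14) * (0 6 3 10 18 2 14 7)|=10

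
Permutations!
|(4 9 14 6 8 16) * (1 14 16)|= |(1 14 6 8)(4 9 16)|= 12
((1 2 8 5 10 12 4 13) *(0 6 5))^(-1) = (0 8 2 1 13 4 12 10 5 6)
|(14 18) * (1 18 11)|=|(1 18 14 11)|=4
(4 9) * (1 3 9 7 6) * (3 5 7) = (1 5 7 6)(3 9 4) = [0, 5, 2, 9, 3, 7, 1, 6, 8, 4]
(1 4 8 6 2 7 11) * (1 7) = (1 4 8 6 2)(7 11) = [0, 4, 1, 3, 8, 5, 2, 11, 6, 9, 10, 7]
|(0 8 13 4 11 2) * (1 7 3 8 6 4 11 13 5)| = |(0 6 4 13 11 2)(1 7 3 8 5)| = 30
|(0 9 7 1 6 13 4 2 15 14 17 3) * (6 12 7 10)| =|(0 9 10 6 13 4 2 15 14 17 3)(1 12 7)| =33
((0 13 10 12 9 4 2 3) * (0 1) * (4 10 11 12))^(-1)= ((0 13 11 12 9 10 4 2 3 1))^(-1)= (0 1 3 2 4 10 9 12 11 13)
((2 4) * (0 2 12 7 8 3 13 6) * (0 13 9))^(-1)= ((0 2 4 12 7 8 3 9)(6 13))^(-1)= (0 9 3 8 7 12 4 2)(6 13)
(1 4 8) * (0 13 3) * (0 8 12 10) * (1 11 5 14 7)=(0 13 3 8 11 5 14 7 1 4 12 10)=[13, 4, 2, 8, 12, 14, 6, 1, 11, 9, 0, 5, 10, 3, 7]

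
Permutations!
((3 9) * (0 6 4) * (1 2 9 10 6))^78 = (0 6 3 2)(1 4 10 9)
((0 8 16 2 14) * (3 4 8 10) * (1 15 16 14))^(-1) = ((0 10 3 4 8 14)(1 15 16 2))^(-1) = (0 14 8 4 3 10)(1 2 16 15)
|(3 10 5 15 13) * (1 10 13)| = 4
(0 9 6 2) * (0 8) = (0 9 6 2 8) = [9, 1, 8, 3, 4, 5, 2, 7, 0, 6]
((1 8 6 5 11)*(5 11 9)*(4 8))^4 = (1 11 6 8 4)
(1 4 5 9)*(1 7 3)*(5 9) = (1 4 9 7 3) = [0, 4, 2, 1, 9, 5, 6, 3, 8, 7]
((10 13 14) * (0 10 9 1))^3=(0 14)(1 13)(9 10)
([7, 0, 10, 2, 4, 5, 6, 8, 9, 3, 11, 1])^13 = (0 3 1 9 11 8 10 7 2)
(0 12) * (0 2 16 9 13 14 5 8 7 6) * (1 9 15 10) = [12, 9, 16, 3, 4, 8, 0, 6, 7, 13, 1, 11, 2, 14, 5, 10, 15] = (0 12 2 16 15 10 1 9 13 14 5 8 7 6)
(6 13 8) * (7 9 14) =[0, 1, 2, 3, 4, 5, 13, 9, 6, 14, 10, 11, 12, 8, 7] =(6 13 8)(7 9 14)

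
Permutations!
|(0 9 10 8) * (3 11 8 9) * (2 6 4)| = |(0 3 11 8)(2 6 4)(9 10)| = 12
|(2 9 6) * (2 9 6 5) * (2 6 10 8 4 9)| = 7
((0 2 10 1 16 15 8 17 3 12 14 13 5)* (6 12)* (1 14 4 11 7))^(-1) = (0 5 13 14 10 2)(1 7 11 4 12 6 3 17 8 15 16)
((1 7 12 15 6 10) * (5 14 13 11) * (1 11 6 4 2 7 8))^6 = ((1 8)(2 7 12 15 4)(5 14 13 6 10 11))^6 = (2 7 12 15 4)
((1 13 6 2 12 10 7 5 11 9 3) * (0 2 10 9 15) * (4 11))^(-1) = ((0 2 12 9 3 1 13 6 10 7 5 4 11 15))^(-1) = (0 15 11 4 5 7 10 6 13 1 3 9 12 2)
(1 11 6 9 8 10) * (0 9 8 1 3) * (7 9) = (0 7 9 1 11 6 8 10 3) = [7, 11, 2, 0, 4, 5, 8, 9, 10, 1, 3, 6]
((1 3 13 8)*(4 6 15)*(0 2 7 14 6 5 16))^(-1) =((0 2 7 14 6 15 4 5 16)(1 3 13 8))^(-1) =(0 16 5 4 15 6 14 7 2)(1 8 13 3)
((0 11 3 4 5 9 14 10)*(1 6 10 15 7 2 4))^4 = (0 6 3)(1 11 10)(2 14 4 15 5 7 9)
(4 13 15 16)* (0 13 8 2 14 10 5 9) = [13, 1, 14, 3, 8, 9, 6, 7, 2, 0, 5, 11, 12, 15, 10, 16, 4] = (0 13 15 16 4 8 2 14 10 5 9)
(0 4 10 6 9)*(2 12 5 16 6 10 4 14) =(0 14 2 12 5 16 6 9) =[14, 1, 12, 3, 4, 16, 9, 7, 8, 0, 10, 11, 5, 13, 2, 15, 6]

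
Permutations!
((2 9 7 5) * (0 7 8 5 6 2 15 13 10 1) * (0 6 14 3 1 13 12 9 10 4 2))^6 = ((0 7 14 3 1 6)(2 10 13 4)(5 15 12 9 8))^6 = (2 13)(4 10)(5 15 12 9 8)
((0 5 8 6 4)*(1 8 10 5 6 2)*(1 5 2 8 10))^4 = ((0 6 4)(1 10 2 5))^4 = (10)(0 6 4)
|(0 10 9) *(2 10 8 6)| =|(0 8 6 2 10 9)| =6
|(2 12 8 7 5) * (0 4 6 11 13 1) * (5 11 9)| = |(0 4 6 9 5 2 12 8 7 11 13 1)| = 12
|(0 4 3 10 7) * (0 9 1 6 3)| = |(0 4)(1 6 3 10 7 9)| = 6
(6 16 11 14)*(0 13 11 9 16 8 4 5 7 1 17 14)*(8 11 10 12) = [13, 17, 2, 3, 5, 7, 11, 1, 4, 16, 12, 0, 8, 10, 6, 15, 9, 14] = (0 13 10 12 8 4 5 7 1 17 14 6 11)(9 16)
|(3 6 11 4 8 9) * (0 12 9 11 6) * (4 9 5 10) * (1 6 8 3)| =30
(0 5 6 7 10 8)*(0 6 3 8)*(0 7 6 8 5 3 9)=[3, 1, 2, 5, 4, 9, 6, 10, 8, 0, 7]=(0 3 5 9)(7 10)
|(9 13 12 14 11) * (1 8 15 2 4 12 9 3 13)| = 11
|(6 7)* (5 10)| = 2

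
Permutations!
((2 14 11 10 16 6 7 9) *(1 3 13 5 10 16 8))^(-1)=((1 3 13 5 10 8)(2 14 11 16 6 7 9))^(-1)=(1 8 10 5 13 3)(2 9 7 6 16 11 14)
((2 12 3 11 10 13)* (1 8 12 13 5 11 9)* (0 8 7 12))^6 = ((0 8)(1 7 12 3 9)(2 13)(5 11 10))^6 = (13)(1 7 12 3 9)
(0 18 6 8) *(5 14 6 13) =[18, 1, 2, 3, 4, 14, 8, 7, 0, 9, 10, 11, 12, 5, 6, 15, 16, 17, 13] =(0 18 13 5 14 6 8)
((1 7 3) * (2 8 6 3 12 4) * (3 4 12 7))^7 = (12)(1 3)(2 4 6 8) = ((12)(1 3)(2 8 6 4))^7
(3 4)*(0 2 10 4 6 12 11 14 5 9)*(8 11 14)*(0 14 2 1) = [1, 0, 10, 6, 3, 9, 12, 7, 11, 14, 4, 8, 2, 13, 5] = (0 1)(2 10 4 3 6 12)(5 9 14)(8 11)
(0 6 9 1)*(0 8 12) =(0 6 9 1 8 12) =[6, 8, 2, 3, 4, 5, 9, 7, 12, 1, 10, 11, 0]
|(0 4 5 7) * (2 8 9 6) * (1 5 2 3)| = |(0 4 2 8 9 6 3 1 5 7)| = 10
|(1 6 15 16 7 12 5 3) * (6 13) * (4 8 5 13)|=|(1 4 8 5 3)(6 15 16 7 12 13)|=30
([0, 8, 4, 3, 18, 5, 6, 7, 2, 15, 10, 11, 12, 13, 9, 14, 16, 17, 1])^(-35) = [0, 1, 2, 3, 4, 5, 6, 7, 8, 15, 10, 11, 12, 13, 9, 14, 16, 17, 18]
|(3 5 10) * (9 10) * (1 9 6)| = 6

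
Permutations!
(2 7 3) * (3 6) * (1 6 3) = (1 6)(2 7 3) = [0, 6, 7, 2, 4, 5, 1, 3]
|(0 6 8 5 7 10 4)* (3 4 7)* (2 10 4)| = |(0 6 8 5 3 2 10 7 4)| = 9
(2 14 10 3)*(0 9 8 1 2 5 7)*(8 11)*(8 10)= [9, 2, 14, 5, 4, 7, 6, 0, 1, 11, 3, 10, 12, 13, 8]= (0 9 11 10 3 5 7)(1 2 14 8)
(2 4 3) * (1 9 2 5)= (1 9 2 4 3 5)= [0, 9, 4, 5, 3, 1, 6, 7, 8, 2]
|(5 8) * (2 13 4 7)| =|(2 13 4 7)(5 8)| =4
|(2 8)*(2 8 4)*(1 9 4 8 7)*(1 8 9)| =|(2 9 4)(7 8)| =6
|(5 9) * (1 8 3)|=|(1 8 3)(5 9)|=6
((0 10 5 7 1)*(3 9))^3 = ((0 10 5 7 1)(3 9))^3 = (0 7 10 1 5)(3 9)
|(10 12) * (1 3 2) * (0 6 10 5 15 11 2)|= 10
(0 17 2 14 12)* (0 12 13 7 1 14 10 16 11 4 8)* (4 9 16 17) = (0 4 8)(1 14 13 7)(2 10 17)(9 16 11) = [4, 14, 10, 3, 8, 5, 6, 1, 0, 16, 17, 9, 12, 7, 13, 15, 11, 2]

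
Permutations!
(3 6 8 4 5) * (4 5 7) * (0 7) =(0 7 4)(3 6 8 5) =[7, 1, 2, 6, 0, 3, 8, 4, 5]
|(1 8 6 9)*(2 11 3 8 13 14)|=9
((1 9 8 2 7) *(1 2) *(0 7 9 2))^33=(0 7)(1 2 9 8)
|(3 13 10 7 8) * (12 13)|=6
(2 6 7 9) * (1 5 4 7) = [0, 5, 6, 3, 7, 4, 1, 9, 8, 2] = (1 5 4 7 9 2 6)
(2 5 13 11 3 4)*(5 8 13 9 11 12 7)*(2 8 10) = (2 10)(3 4 8 13 12 7 5 9 11) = [0, 1, 10, 4, 8, 9, 6, 5, 13, 11, 2, 3, 7, 12]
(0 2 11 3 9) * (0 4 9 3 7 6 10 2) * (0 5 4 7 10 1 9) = (0 5 4)(1 9 7 6)(2 11 10) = [5, 9, 11, 3, 0, 4, 1, 6, 8, 7, 2, 10]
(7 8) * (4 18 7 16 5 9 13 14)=(4 18 7 8 16 5 9 13 14)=[0, 1, 2, 3, 18, 9, 6, 8, 16, 13, 10, 11, 12, 14, 4, 15, 5, 17, 7]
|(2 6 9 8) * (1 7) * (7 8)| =|(1 8 2 6 9 7)| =6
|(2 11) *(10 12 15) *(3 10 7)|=10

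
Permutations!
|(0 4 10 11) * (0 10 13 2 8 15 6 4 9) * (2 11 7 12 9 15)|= |(0 15 6 4 13 11 10 7 12 9)(2 8)|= 10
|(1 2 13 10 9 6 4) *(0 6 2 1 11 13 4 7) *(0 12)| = 12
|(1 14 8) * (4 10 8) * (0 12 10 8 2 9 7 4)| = |(0 12 10 2 9 7 4 8 1 14)| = 10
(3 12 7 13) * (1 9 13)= [0, 9, 2, 12, 4, 5, 6, 1, 8, 13, 10, 11, 7, 3]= (1 9 13 3 12 7)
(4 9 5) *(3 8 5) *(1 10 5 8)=(1 10 5 4 9 3)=[0, 10, 2, 1, 9, 4, 6, 7, 8, 3, 5]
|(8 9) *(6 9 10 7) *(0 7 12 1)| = |(0 7 6 9 8 10 12 1)| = 8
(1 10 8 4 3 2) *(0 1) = (0 1 10 8 4 3 2) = [1, 10, 0, 2, 3, 5, 6, 7, 4, 9, 8]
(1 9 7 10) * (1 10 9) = (10)(7 9) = [0, 1, 2, 3, 4, 5, 6, 9, 8, 7, 10]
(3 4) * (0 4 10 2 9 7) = (0 4 3 10 2 9 7) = [4, 1, 9, 10, 3, 5, 6, 0, 8, 7, 2]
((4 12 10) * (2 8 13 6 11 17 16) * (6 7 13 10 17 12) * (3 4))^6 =((2 8 10 3 4 6 11 12 17 16)(7 13))^6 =(2 11 10 17 4)(3 16 6 8 12)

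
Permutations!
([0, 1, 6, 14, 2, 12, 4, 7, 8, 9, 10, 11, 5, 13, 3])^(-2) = (14)(2 6 4)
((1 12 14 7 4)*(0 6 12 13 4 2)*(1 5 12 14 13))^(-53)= (0 14 2 6 7)(4 13 12 5)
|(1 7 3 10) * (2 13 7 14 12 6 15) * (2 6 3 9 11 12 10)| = 42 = |(1 14 10)(2 13 7 9 11 12 3)(6 15)|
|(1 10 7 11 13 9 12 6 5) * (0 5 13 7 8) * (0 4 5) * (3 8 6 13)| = 42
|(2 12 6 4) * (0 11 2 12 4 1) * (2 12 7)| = 15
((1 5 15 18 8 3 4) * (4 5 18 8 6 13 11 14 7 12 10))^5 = (1 14)(3 5 15 8)(4 11)(6 12)(7 18)(10 13)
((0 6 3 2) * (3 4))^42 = ((0 6 4 3 2))^42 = (0 4 2 6 3)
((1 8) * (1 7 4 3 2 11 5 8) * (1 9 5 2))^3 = (1 8 3 5 4 9 7)(2 11)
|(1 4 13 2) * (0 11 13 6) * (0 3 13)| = 6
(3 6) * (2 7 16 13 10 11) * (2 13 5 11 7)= (3 6)(5 11 13 10 7 16)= [0, 1, 2, 6, 4, 11, 3, 16, 8, 9, 7, 13, 12, 10, 14, 15, 5]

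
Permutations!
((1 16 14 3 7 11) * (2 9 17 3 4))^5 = ((1 16 14 4 2 9 17 3 7 11))^5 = (1 9)(2 11)(3 14)(4 7)(16 17)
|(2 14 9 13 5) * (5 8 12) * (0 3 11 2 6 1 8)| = 35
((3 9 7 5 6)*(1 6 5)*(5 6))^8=((1 5 6 3 9 7))^8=(1 6 9)(3 7 5)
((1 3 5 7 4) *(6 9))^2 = (9)(1 5 4 3 7)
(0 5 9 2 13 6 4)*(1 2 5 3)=[3, 2, 13, 1, 0, 9, 4, 7, 8, 5, 10, 11, 12, 6]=(0 3 1 2 13 6 4)(5 9)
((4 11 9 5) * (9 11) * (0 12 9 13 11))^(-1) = (0 11 13 4 5 9 12)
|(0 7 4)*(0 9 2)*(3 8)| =10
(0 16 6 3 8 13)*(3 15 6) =(0 16 3 8 13)(6 15) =[16, 1, 2, 8, 4, 5, 15, 7, 13, 9, 10, 11, 12, 0, 14, 6, 3]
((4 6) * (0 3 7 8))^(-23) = (0 3 7 8)(4 6)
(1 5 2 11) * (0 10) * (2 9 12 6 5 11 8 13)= [10, 11, 8, 3, 4, 9, 5, 7, 13, 12, 0, 1, 6, 2]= (0 10)(1 11)(2 8 13)(5 9 12 6)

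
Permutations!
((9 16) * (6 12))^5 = (6 12)(9 16)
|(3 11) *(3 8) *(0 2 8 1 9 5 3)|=|(0 2 8)(1 9 5 3 11)|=15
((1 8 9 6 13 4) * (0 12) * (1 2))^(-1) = (0 12)(1 2 4 13 6 9 8)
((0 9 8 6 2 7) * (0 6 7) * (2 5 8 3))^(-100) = ((0 9 3 2)(5 8 7 6))^(-100) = (9)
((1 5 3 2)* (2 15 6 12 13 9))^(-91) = ((1 5 3 15 6 12 13 9 2))^(-91) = (1 2 9 13 12 6 15 3 5)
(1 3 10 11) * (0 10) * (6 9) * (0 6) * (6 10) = (0 6 9)(1 3 10 11) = [6, 3, 2, 10, 4, 5, 9, 7, 8, 0, 11, 1]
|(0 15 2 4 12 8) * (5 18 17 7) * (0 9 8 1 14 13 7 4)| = |(0 15 2)(1 14 13 7 5 18 17 4 12)(8 9)| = 18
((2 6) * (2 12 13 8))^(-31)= (2 8 13 12 6)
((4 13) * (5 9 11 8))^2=((4 13)(5 9 11 8))^2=(13)(5 11)(8 9)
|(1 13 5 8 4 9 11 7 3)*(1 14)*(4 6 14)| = |(1 13 5 8 6 14)(3 4 9 11 7)| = 30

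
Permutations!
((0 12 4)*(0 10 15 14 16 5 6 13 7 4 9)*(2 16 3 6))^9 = ((0 12 9)(2 16 5)(3 6 13 7 4 10 15 14))^9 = (16)(3 6 13 7 4 10 15 14)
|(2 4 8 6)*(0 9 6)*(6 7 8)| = 12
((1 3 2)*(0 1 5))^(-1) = ((0 1 3 2 5))^(-1) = (0 5 2 3 1)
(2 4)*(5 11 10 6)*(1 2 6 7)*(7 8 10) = (1 2 4 6 5 11 7)(8 10) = [0, 2, 4, 3, 6, 11, 5, 1, 10, 9, 8, 7]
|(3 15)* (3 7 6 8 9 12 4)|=|(3 15 7 6 8 9 12 4)|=8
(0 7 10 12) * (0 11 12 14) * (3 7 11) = (0 11 12 3 7 10 14) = [11, 1, 2, 7, 4, 5, 6, 10, 8, 9, 14, 12, 3, 13, 0]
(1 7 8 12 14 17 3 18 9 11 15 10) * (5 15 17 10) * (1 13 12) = [0, 7, 2, 18, 4, 15, 6, 8, 1, 11, 13, 17, 14, 12, 10, 5, 16, 3, 9] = (1 7 8)(3 18 9 11 17)(5 15)(10 13 12 14)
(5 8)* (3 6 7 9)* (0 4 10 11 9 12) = (0 4 10 11 9 3 6 7 12)(5 8) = [4, 1, 2, 6, 10, 8, 7, 12, 5, 3, 11, 9, 0]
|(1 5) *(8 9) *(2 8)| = |(1 5)(2 8 9)| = 6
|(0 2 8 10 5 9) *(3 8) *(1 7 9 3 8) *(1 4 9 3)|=10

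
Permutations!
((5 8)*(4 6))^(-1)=(4 6)(5 8)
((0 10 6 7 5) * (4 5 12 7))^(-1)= ((0 10 6 4 5)(7 12))^(-1)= (0 5 4 6 10)(7 12)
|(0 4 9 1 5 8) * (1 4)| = |(0 1 5 8)(4 9)| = 4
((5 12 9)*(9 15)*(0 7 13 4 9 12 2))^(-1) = (0 2 5 9 4 13 7)(12 15)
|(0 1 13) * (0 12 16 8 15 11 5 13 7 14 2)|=|(0 1 7 14 2)(5 13 12 16 8 15 11)|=35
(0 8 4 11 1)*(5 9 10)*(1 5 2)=(0 8 4 11 5 9 10 2 1)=[8, 0, 1, 3, 11, 9, 6, 7, 4, 10, 2, 5]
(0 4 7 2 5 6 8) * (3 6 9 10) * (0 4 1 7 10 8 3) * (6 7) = [1, 6, 5, 7, 10, 9, 3, 2, 4, 8, 0] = (0 1 6 3 7 2 5 9 8 4 10)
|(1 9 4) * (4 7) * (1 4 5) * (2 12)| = 4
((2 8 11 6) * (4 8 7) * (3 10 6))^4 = ((2 7 4 8 11 3 10 6))^4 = (2 11)(3 7)(4 10)(6 8)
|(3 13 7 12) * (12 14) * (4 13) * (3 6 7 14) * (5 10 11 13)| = 10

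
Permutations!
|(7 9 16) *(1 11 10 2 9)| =7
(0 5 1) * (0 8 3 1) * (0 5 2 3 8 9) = (0 2 3 1 9) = [2, 9, 3, 1, 4, 5, 6, 7, 8, 0]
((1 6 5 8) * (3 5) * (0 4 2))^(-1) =(0 2 4)(1 8 5 3 6)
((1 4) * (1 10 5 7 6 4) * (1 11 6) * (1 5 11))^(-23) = (4 10 11 6)(5 7)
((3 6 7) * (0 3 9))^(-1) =(0 9 7 6 3)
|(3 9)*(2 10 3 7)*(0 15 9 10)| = |(0 15 9 7 2)(3 10)| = 10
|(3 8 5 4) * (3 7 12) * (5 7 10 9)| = 4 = |(3 8 7 12)(4 10 9 5)|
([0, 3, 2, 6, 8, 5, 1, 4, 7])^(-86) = [0, 3, 2, 6, 8, 5, 1, 4, 7]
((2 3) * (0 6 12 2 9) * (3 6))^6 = ((0 3 9)(2 6 12))^6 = (12)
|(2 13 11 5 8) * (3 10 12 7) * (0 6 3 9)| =35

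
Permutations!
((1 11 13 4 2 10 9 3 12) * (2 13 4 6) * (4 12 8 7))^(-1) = (1 12 11)(2 6 13 4 7 8 3 9 10)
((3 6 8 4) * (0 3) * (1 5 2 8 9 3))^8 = ((0 1 5 2 8 4)(3 6 9))^8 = (0 5 8)(1 2 4)(3 9 6)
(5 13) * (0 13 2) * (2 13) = (0 2)(5 13) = [2, 1, 0, 3, 4, 13, 6, 7, 8, 9, 10, 11, 12, 5]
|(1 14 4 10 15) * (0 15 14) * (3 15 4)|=7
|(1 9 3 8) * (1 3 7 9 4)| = |(1 4)(3 8)(7 9)| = 2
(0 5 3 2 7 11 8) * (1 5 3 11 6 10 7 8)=(0 3 2 8)(1 5 11)(6 10 7)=[3, 5, 8, 2, 4, 11, 10, 6, 0, 9, 7, 1]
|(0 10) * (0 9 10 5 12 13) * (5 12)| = 6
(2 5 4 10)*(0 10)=(0 10 2 5 4)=[10, 1, 5, 3, 0, 4, 6, 7, 8, 9, 2]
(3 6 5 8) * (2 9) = (2 9)(3 6 5 8) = [0, 1, 9, 6, 4, 8, 5, 7, 3, 2]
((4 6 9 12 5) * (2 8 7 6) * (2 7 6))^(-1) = (2 7 4 5 12 9 6 8)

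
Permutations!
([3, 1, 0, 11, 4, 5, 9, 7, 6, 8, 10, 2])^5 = [3, 1, 0, 11, 4, 5, 8, 7, 9, 6, 10, 2]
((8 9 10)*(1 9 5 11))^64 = (1 5 10)(8 9 11)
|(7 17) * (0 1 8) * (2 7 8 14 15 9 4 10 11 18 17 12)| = |(0 1 14 15 9 4 10 11 18 17 8)(2 7 12)| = 33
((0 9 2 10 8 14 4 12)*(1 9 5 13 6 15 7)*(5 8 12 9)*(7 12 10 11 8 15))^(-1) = ((0 15 12)(1 5 13 6 7)(2 11 8 14 4 9))^(-1) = (0 12 15)(1 7 6 13 5)(2 9 4 14 8 11)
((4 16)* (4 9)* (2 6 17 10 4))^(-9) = (2 16 10 6 9 4 17)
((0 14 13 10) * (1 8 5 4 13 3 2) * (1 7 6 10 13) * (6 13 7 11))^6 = ((0 14 3 2 11 6 10)(1 8 5 4)(7 13))^6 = (0 10 6 11 2 3 14)(1 5)(4 8)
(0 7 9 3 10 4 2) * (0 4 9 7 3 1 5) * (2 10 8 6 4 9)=(0 3 8 6 4 10 2 9 1 5)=[3, 5, 9, 8, 10, 0, 4, 7, 6, 1, 2]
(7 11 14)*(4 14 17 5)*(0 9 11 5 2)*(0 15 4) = (0 9 11 17 2 15 4 14 7 5) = [9, 1, 15, 3, 14, 0, 6, 5, 8, 11, 10, 17, 12, 13, 7, 4, 16, 2]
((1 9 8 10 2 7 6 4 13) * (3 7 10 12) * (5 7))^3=((1 9 8 12 3 5 7 6 4 13)(2 10))^3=(1 12 7 13 8 5 4 9 3 6)(2 10)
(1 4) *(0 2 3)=(0 2 3)(1 4)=[2, 4, 3, 0, 1]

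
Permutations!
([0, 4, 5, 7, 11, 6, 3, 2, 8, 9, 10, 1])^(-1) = [0, 11, 7, 6, 1, 2, 5, 3, 8, 9, 10, 4]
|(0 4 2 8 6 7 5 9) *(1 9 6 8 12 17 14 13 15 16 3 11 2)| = |(0 4 1 9)(2 12 17 14 13 15 16 3 11)(5 6 7)| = 36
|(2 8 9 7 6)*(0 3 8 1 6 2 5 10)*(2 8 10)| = 12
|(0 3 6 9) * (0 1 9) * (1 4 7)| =12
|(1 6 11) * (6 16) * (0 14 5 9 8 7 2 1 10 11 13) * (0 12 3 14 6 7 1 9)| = |(0 6 13 12 3 14 5)(1 16 7 2 9 8)(10 11)| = 42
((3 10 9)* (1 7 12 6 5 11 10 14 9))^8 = (1 7 12 6 5 11 10)(3 9 14) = ((1 7 12 6 5 11 10)(3 14 9))^8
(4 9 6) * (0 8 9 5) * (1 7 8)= (0 1 7 8 9 6 4 5)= [1, 7, 2, 3, 5, 0, 4, 8, 9, 6]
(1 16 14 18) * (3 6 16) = (1 3 6 16 14 18) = [0, 3, 2, 6, 4, 5, 16, 7, 8, 9, 10, 11, 12, 13, 18, 15, 14, 17, 1]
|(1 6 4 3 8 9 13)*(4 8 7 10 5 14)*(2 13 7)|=|(1 6 8 9 7 10 5 14 4 3 2 13)|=12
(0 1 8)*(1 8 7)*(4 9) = [8, 7, 2, 3, 9, 5, 6, 1, 0, 4] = (0 8)(1 7)(4 9)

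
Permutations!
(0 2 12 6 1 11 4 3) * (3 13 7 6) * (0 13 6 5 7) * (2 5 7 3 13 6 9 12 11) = [5, 2, 11, 6, 9, 3, 1, 7, 8, 12, 10, 4, 13, 0] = (0 5 3 6 1 2 11 4 9 12 13)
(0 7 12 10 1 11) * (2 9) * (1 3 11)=(0 7 12 10 3 11)(2 9)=[7, 1, 9, 11, 4, 5, 6, 12, 8, 2, 3, 0, 10]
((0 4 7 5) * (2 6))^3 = ((0 4 7 5)(2 6))^3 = (0 5 7 4)(2 6)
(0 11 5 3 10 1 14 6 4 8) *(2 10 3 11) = (0 2 10 1 14 6 4 8)(5 11) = [2, 14, 10, 3, 8, 11, 4, 7, 0, 9, 1, 5, 12, 13, 6]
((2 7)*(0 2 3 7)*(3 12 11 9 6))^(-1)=((0 2)(3 7 12 11 9 6))^(-1)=(0 2)(3 6 9 11 12 7)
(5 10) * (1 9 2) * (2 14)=[0, 9, 1, 3, 4, 10, 6, 7, 8, 14, 5, 11, 12, 13, 2]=(1 9 14 2)(5 10)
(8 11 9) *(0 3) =(0 3)(8 11 9) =[3, 1, 2, 0, 4, 5, 6, 7, 11, 8, 10, 9]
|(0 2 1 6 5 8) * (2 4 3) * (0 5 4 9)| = 10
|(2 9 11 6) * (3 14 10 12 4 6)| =9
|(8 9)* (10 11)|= 2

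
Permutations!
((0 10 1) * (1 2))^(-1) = (0 1 2 10)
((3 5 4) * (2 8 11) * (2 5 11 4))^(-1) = (2 5 11 3 4 8)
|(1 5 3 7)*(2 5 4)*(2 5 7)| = 6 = |(1 4 5 3 2 7)|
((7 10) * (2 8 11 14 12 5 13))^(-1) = (2 13 5 12 14 11 8)(7 10)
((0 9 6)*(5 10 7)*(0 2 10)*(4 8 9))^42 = (0 10 9)(2 8 5)(4 7 6)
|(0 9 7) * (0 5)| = |(0 9 7 5)| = 4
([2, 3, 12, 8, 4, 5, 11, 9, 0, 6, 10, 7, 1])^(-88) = (0 12 3)(1 8 2)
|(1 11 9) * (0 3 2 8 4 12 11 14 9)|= |(0 3 2 8 4 12 11)(1 14 9)|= 21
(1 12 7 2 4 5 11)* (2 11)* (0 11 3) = (0 11 1 12 7 3)(2 4 5) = [11, 12, 4, 0, 5, 2, 6, 3, 8, 9, 10, 1, 7]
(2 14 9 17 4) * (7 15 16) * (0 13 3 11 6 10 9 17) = (0 13 3 11 6 10 9)(2 14 17 4)(7 15 16) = [13, 1, 14, 11, 2, 5, 10, 15, 8, 0, 9, 6, 12, 3, 17, 16, 7, 4]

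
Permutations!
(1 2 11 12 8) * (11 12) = (1 2 12 8) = [0, 2, 12, 3, 4, 5, 6, 7, 1, 9, 10, 11, 8]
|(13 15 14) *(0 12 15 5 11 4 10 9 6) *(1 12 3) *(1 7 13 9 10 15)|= 22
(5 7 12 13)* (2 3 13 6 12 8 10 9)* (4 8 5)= (2 3 13 4 8 10 9)(5 7)(6 12)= [0, 1, 3, 13, 8, 7, 12, 5, 10, 2, 9, 11, 6, 4]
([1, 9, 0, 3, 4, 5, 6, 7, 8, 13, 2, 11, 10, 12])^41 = (0 2 10 12 13 9 1)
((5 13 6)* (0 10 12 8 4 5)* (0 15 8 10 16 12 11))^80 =((0 16 12 10 11)(4 5 13 6 15 8))^80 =(16)(4 13 15)(5 6 8)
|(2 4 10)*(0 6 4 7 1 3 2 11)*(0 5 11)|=|(0 6 4 10)(1 3 2 7)(5 11)|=4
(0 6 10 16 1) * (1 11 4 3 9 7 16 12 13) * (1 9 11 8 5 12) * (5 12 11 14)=(0 6 10 1)(3 14 5 11 4)(7 16 8 12 13 9)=[6, 0, 2, 14, 3, 11, 10, 16, 12, 7, 1, 4, 13, 9, 5, 15, 8]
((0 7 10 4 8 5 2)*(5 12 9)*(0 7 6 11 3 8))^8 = ((0 6 11 3 8 12 9 5 2 7 10 4))^8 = (0 2 8)(3 4 5)(6 7 12)(9 11 10)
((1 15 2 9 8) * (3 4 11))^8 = (1 9 15 8 2)(3 11 4)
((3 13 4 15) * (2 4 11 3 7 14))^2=(2 15 14 4 7)(3 11 13)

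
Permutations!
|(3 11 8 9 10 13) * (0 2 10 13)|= 15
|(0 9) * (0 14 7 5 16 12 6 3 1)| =10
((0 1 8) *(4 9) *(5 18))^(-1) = ((0 1 8)(4 9)(5 18))^(-1) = (0 8 1)(4 9)(5 18)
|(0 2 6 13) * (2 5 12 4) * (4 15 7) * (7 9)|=|(0 5 12 15 9 7 4 2 6 13)|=10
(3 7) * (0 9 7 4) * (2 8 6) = (0 9 7 3 4)(2 8 6) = [9, 1, 8, 4, 0, 5, 2, 3, 6, 7]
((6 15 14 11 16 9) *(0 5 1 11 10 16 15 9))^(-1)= (0 16 10 14 15 11 1 5)(6 9)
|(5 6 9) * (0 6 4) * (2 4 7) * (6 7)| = |(0 7 2 4)(5 6 9)| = 12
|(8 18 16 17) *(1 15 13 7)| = 4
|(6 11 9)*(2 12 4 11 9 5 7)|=6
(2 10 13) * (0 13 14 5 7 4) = (0 13 2 10 14 5 7 4) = [13, 1, 10, 3, 0, 7, 6, 4, 8, 9, 14, 11, 12, 2, 5]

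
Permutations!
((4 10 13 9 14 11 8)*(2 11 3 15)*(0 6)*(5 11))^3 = ((0 6)(2 5 11 8 4 10 13 9 14 3 15))^3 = (0 6)(2 8 13 3 5 4 9 15 11 10 14)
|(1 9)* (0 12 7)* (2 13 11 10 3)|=30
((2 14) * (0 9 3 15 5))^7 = ((0 9 3 15 5)(2 14))^7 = (0 3 5 9 15)(2 14)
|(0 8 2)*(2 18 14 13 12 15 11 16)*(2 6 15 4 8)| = 12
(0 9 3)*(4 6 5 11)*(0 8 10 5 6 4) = (0 9 3 8 10 5 11) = [9, 1, 2, 8, 4, 11, 6, 7, 10, 3, 5, 0]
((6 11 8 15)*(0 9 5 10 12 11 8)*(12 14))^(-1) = (0 11 12 14 10 5 9)(6 15 8)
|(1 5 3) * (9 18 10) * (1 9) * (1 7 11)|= |(1 5 3 9 18 10 7 11)|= 8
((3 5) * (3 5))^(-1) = ((5))^(-1) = (5)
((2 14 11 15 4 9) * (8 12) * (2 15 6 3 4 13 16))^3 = (2 6 9 16 11 4 13 14 3 15)(8 12)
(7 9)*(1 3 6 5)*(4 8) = (1 3 6 5)(4 8)(7 9) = [0, 3, 2, 6, 8, 1, 5, 9, 4, 7]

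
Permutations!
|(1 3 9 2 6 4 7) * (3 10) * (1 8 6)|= 20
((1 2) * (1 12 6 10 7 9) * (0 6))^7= (0 12 2 1 9 7 10 6)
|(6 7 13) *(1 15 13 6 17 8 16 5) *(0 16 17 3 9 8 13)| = |(0 16 5 1 15)(3 9 8 17 13)(6 7)| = 10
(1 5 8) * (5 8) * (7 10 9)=[0, 8, 2, 3, 4, 5, 6, 10, 1, 7, 9]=(1 8)(7 10 9)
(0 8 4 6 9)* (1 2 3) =(0 8 4 6 9)(1 2 3) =[8, 2, 3, 1, 6, 5, 9, 7, 4, 0]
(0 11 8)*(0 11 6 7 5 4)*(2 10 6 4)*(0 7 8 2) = (0 4 7 5)(2 10 6 8 11) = [4, 1, 10, 3, 7, 0, 8, 5, 11, 9, 6, 2]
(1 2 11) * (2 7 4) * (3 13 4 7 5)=(1 5 3 13 4 2 11)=[0, 5, 11, 13, 2, 3, 6, 7, 8, 9, 10, 1, 12, 4]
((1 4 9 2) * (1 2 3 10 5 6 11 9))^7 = (1 4)(3 10 5 6 11 9)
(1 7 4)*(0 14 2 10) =(0 14 2 10)(1 7 4) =[14, 7, 10, 3, 1, 5, 6, 4, 8, 9, 0, 11, 12, 13, 2]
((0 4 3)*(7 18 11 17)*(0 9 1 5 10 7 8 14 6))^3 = (0 9 10 11 14 4 1 7 17 6 3 5 18 8)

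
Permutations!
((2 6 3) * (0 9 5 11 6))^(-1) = ((0 9 5 11 6 3 2))^(-1) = (0 2 3 6 11 5 9)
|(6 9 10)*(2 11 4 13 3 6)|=8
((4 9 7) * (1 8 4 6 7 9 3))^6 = (9)(1 4)(3 8)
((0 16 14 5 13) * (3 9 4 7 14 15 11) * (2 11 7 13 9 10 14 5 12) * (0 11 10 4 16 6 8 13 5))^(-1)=(0 7 15 16 9 5 4 3 11 13 8 6)(2 12 14 10)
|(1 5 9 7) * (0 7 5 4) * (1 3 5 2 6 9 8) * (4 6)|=10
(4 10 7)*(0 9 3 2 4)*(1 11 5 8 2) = (0 9 3 1 11 5 8 2 4 10 7) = [9, 11, 4, 1, 10, 8, 6, 0, 2, 3, 7, 5]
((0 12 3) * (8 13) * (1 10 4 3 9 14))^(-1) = (0 3 4 10 1 14 9 12)(8 13)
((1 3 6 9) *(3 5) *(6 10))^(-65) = (1 5 3 10 6 9)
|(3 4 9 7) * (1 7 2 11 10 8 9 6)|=5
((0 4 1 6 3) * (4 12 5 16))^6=(0 6 4 5)(1 16 12 3)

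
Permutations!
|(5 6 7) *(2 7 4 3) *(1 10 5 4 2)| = |(1 10 5 6 2 7 4 3)| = 8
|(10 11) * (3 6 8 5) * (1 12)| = |(1 12)(3 6 8 5)(10 11)| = 4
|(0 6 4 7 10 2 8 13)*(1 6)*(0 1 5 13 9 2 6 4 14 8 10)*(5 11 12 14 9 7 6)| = 24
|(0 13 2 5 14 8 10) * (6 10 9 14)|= 6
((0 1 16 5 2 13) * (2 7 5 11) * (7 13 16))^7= ((0 1 7 5 13)(2 16 11))^7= (0 7 13 1 5)(2 16 11)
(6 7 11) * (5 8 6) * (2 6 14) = (2 6 7 11 5 8 14) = [0, 1, 6, 3, 4, 8, 7, 11, 14, 9, 10, 5, 12, 13, 2]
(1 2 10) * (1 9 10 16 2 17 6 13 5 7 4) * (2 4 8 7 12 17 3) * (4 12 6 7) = (1 3 2 16 12 17 7 8 4)(5 6 13)(9 10) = [0, 3, 16, 2, 1, 6, 13, 8, 4, 10, 9, 11, 17, 5, 14, 15, 12, 7]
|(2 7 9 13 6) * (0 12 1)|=15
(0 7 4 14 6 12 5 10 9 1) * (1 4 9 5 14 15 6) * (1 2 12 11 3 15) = (0 7 9 4 1)(2 12 14)(3 15 6 11)(5 10) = [7, 0, 12, 15, 1, 10, 11, 9, 8, 4, 5, 3, 14, 13, 2, 6]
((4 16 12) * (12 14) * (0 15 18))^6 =((0 15 18)(4 16 14 12))^6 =(18)(4 14)(12 16)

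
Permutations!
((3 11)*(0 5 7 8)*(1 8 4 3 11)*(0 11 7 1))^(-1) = ((0 5 1 8 11 7 4 3))^(-1) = (0 3 4 7 11 8 1 5)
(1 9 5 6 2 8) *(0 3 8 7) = (0 3 8 1 9 5 6 2 7) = [3, 9, 7, 8, 4, 6, 2, 0, 1, 5]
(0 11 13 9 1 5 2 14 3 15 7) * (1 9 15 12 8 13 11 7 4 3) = (0 7)(1 5 2 14)(3 12 8 13 15 4) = [7, 5, 14, 12, 3, 2, 6, 0, 13, 9, 10, 11, 8, 15, 1, 4]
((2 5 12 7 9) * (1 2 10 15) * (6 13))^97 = (1 2 5 12 7 9 10 15)(6 13)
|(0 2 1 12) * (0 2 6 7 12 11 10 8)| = 9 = |(0 6 7 12 2 1 11 10 8)|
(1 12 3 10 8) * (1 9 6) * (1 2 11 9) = (1 12 3 10 8)(2 11 9 6) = [0, 12, 11, 10, 4, 5, 2, 7, 1, 6, 8, 9, 3]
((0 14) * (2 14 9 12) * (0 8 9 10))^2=((0 10)(2 14 8 9 12))^2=(2 8 12 14 9)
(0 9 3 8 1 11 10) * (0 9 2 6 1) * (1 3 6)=(0 2 1 11 10 9 6 3 8)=[2, 11, 1, 8, 4, 5, 3, 7, 0, 6, 9, 10]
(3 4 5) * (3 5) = (5)(3 4) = [0, 1, 2, 4, 3, 5]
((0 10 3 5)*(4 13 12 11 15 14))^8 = (4 12 15)(11 14 13)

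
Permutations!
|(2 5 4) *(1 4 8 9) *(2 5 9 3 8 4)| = |(1 2 9)(3 8)(4 5)| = 6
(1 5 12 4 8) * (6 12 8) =(1 5 8)(4 6 12) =[0, 5, 2, 3, 6, 8, 12, 7, 1, 9, 10, 11, 4]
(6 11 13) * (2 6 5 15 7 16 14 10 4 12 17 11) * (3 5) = [0, 1, 6, 5, 12, 15, 2, 16, 8, 9, 4, 13, 17, 3, 10, 7, 14, 11] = (2 6)(3 5 15 7 16 14 10 4 12 17 11 13)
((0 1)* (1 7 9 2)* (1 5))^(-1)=(0 1 5 2 9 7)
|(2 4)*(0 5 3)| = |(0 5 3)(2 4)| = 6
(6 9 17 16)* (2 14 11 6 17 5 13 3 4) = (2 14 11 6 9 5 13 3 4)(16 17) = [0, 1, 14, 4, 2, 13, 9, 7, 8, 5, 10, 6, 12, 3, 11, 15, 17, 16]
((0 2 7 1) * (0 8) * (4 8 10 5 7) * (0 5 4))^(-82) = (1 4 5)(7 10 8)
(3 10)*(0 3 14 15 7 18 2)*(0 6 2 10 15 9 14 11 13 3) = [0, 1, 6, 15, 4, 5, 2, 18, 8, 14, 11, 13, 12, 3, 9, 7, 16, 17, 10] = (2 6)(3 15 7 18 10 11 13)(9 14)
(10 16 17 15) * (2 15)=(2 15 10 16 17)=[0, 1, 15, 3, 4, 5, 6, 7, 8, 9, 16, 11, 12, 13, 14, 10, 17, 2]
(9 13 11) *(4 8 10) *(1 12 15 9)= (1 12 15 9 13 11)(4 8 10)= [0, 12, 2, 3, 8, 5, 6, 7, 10, 13, 4, 1, 15, 11, 14, 9]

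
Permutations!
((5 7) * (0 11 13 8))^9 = (0 11 13 8)(5 7)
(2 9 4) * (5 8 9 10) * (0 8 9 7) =(0 8 7)(2 10 5 9 4) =[8, 1, 10, 3, 2, 9, 6, 0, 7, 4, 5]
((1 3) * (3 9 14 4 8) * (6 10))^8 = ((1 9 14 4 8 3)(6 10))^8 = (1 14 8)(3 9 4)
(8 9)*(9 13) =(8 13 9) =[0, 1, 2, 3, 4, 5, 6, 7, 13, 8, 10, 11, 12, 9]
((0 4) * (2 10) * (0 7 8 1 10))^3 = ((0 4 7 8 1 10 2))^3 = (0 8 2 7 10 4 1)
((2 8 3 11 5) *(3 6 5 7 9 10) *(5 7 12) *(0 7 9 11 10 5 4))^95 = (12)(3 10)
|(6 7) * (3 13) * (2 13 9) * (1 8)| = |(1 8)(2 13 3 9)(6 7)| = 4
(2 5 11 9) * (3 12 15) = (2 5 11 9)(3 12 15) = [0, 1, 5, 12, 4, 11, 6, 7, 8, 2, 10, 9, 15, 13, 14, 3]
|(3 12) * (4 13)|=2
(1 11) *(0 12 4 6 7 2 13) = (0 12 4 6 7 2 13)(1 11) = [12, 11, 13, 3, 6, 5, 7, 2, 8, 9, 10, 1, 4, 0]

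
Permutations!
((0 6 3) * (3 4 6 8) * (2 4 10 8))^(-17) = ((0 2 4 6 10 8 3))^(-17) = (0 10 2 8 4 3 6)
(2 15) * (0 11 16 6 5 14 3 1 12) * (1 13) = (0 11 16 6 5 14 3 13 1 12)(2 15) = [11, 12, 15, 13, 4, 14, 5, 7, 8, 9, 10, 16, 0, 1, 3, 2, 6]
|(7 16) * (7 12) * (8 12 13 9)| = 6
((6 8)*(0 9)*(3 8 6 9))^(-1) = (0 9 8 3) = ((0 3 8 9))^(-1)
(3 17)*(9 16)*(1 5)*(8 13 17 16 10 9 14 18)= (1 5)(3 16 14 18 8 13 17)(9 10)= [0, 5, 2, 16, 4, 1, 6, 7, 13, 10, 9, 11, 12, 17, 18, 15, 14, 3, 8]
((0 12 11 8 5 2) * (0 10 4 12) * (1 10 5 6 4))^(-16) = ((1 10)(2 5)(4 12 11 8 6))^(-16) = (4 6 8 11 12)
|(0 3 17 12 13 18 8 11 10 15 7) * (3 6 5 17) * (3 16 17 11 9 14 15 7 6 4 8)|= |(0 4 8 9 14 15 6 5 11 10 7)(3 16 17 12 13 18)|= 66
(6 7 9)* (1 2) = (1 2)(6 7 9) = [0, 2, 1, 3, 4, 5, 7, 9, 8, 6]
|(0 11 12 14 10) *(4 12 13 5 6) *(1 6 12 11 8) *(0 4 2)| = 35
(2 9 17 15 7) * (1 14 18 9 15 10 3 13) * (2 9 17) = (1 14 18 17 10 3 13)(2 15 7 9) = [0, 14, 15, 13, 4, 5, 6, 9, 8, 2, 3, 11, 12, 1, 18, 7, 16, 10, 17]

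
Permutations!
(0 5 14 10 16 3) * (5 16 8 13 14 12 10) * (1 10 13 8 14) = (0 16 3)(1 10 14 5 12 13) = [16, 10, 2, 0, 4, 12, 6, 7, 8, 9, 14, 11, 13, 1, 5, 15, 3]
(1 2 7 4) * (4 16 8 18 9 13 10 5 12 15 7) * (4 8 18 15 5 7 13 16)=(1 2 8 15 13 10 7 4)(5 12)(9 16 18)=[0, 2, 8, 3, 1, 12, 6, 4, 15, 16, 7, 11, 5, 10, 14, 13, 18, 17, 9]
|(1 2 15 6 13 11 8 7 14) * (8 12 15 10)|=30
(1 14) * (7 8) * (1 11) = [0, 14, 2, 3, 4, 5, 6, 8, 7, 9, 10, 1, 12, 13, 11] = (1 14 11)(7 8)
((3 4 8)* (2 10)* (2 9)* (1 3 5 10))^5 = (1 10 4 2 5 3 9 8)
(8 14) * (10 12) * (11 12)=(8 14)(10 11 12)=[0, 1, 2, 3, 4, 5, 6, 7, 14, 9, 11, 12, 10, 13, 8]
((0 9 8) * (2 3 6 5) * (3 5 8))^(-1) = (0 8 6 3 9)(2 5)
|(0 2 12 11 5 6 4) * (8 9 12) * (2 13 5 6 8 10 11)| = 11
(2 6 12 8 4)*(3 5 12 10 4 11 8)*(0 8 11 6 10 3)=(0 8 6 3 5 12)(2 10 4)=[8, 1, 10, 5, 2, 12, 3, 7, 6, 9, 4, 11, 0]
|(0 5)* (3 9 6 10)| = 4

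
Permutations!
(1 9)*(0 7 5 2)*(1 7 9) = (0 9 7 5 2) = [9, 1, 0, 3, 4, 2, 6, 5, 8, 7]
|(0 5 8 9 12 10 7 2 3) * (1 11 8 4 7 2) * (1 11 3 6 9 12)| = 13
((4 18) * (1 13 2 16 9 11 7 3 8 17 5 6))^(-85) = ((1 13 2 16 9 11 7 3 8 17 5 6)(4 18))^(-85) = (1 6 5 17 8 3 7 11 9 16 2 13)(4 18)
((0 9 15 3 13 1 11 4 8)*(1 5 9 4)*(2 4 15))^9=((0 15 3 13 5 9 2 4 8)(1 11))^9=(15)(1 11)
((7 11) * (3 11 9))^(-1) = (3 9 7 11)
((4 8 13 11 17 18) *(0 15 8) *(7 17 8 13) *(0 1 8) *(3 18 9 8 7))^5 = (0 15 13 11)(1 3 17 4 8 7 18 9)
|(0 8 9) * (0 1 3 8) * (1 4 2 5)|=7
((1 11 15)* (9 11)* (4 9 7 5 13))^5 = (1 9 5 15 4 7 11 13)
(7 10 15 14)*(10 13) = (7 13 10 15 14) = [0, 1, 2, 3, 4, 5, 6, 13, 8, 9, 15, 11, 12, 10, 7, 14]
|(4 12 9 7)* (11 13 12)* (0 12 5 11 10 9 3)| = 12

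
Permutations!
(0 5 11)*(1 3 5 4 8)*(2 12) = [4, 3, 12, 5, 8, 11, 6, 7, 1, 9, 10, 0, 2] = (0 4 8 1 3 5 11)(2 12)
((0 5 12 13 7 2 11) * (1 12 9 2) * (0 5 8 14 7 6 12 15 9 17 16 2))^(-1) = (0 9 15 1 7 14 8)(2 16 17 5 11)(6 13 12)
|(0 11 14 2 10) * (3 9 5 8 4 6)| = 30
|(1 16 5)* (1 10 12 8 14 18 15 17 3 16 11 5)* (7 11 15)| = 40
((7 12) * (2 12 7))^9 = (2 12)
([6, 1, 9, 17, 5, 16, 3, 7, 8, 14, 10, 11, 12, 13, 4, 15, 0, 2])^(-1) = (0 16 5 4 14 9 2 17 3 6)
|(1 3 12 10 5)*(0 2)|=|(0 2)(1 3 12 10 5)|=10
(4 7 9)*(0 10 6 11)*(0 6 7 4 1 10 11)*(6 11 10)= (11)(0 10 7 9 1 6)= [10, 6, 2, 3, 4, 5, 0, 9, 8, 1, 7, 11]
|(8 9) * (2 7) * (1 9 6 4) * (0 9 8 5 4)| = |(0 9 5 4 1 8 6)(2 7)| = 14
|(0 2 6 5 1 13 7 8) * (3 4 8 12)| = |(0 2 6 5 1 13 7 12 3 4 8)| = 11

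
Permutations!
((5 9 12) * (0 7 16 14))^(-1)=((0 7 16 14)(5 9 12))^(-1)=(0 14 16 7)(5 12 9)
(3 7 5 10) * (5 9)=(3 7 9 5 10)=[0, 1, 2, 7, 4, 10, 6, 9, 8, 5, 3]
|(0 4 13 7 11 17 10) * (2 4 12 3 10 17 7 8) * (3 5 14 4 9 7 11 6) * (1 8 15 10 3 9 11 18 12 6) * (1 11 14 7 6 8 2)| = 90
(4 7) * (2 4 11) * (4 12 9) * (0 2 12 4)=(0 2 4 7 11 12 9)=[2, 1, 4, 3, 7, 5, 6, 11, 8, 0, 10, 12, 9]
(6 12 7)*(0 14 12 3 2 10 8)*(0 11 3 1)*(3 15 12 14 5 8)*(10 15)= (0 5 8 11 10 3 2 15 12 7 6 1)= [5, 0, 15, 2, 4, 8, 1, 6, 11, 9, 3, 10, 7, 13, 14, 12]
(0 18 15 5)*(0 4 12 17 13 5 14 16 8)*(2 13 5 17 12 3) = (0 18 15 14 16 8)(2 13 17 5 4 3) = [18, 1, 13, 2, 3, 4, 6, 7, 0, 9, 10, 11, 12, 17, 16, 14, 8, 5, 15]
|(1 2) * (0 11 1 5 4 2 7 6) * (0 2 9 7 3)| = |(0 11 1 3)(2 5 4 9 7 6)| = 12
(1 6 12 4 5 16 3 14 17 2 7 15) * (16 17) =(1 6 12 4 5 17 2 7 15)(3 14 16) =[0, 6, 7, 14, 5, 17, 12, 15, 8, 9, 10, 11, 4, 13, 16, 1, 3, 2]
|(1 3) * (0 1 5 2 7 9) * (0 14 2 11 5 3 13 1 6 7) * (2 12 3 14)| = |(0 6 7 9 2)(1 13)(3 14 12)(5 11)| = 30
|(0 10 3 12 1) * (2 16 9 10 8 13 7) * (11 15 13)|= 13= |(0 8 11 15 13 7 2 16 9 10 3 12 1)|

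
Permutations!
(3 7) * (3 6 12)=(3 7 6 12)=[0, 1, 2, 7, 4, 5, 12, 6, 8, 9, 10, 11, 3]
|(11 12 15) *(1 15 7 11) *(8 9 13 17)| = 12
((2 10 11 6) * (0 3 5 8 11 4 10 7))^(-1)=((0 3 5 8 11 6 2 7)(4 10))^(-1)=(0 7 2 6 11 8 5 3)(4 10)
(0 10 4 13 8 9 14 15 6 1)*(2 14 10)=(0 2 14 15 6 1)(4 13 8 9 10)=[2, 0, 14, 3, 13, 5, 1, 7, 9, 10, 4, 11, 12, 8, 15, 6]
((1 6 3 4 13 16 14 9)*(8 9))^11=(1 3 13 14 9 6 4 16 8)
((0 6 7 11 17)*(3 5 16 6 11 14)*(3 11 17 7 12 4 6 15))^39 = ((0 17)(3 5 16 15)(4 6 12)(7 14 11))^39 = (0 17)(3 15 16 5)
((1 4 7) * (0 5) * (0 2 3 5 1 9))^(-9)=((0 1 4 7 9)(2 3 5))^(-9)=(0 1 4 7 9)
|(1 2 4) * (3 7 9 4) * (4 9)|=5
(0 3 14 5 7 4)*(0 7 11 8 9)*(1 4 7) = [3, 4, 2, 14, 1, 11, 6, 7, 9, 0, 10, 8, 12, 13, 5] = (0 3 14 5 11 8 9)(1 4)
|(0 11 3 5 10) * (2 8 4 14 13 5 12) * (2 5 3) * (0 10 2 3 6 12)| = |(0 11 3)(2 8 4 14 13 6 12 5)| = 24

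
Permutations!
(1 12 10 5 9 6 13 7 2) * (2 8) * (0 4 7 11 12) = (0 4 7 8 2 1)(5 9 6 13 11 12 10) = [4, 0, 1, 3, 7, 9, 13, 8, 2, 6, 5, 12, 10, 11]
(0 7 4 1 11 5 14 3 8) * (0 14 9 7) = (1 11 5 9 7 4)(3 8 14) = [0, 11, 2, 8, 1, 9, 6, 4, 14, 7, 10, 5, 12, 13, 3]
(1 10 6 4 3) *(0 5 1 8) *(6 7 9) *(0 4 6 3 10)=(0 5 1)(3 8 4 10 7 9)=[5, 0, 2, 8, 10, 1, 6, 9, 4, 3, 7]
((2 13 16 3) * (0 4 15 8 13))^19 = ((0 4 15 8 13 16 3 2))^19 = (0 8 3 4 13 2 15 16)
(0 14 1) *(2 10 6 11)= (0 14 1)(2 10 6 11)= [14, 0, 10, 3, 4, 5, 11, 7, 8, 9, 6, 2, 12, 13, 1]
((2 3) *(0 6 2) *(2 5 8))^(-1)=(0 3 2 8 5 6)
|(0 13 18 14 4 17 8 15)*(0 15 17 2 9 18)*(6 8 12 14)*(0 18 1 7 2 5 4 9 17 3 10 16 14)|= 30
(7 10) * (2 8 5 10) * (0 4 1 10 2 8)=(0 4 1 10 7 8 5 2)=[4, 10, 0, 3, 1, 2, 6, 8, 5, 9, 7]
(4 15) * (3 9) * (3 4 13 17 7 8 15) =(3 9 4)(7 8 15 13 17) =[0, 1, 2, 9, 3, 5, 6, 8, 15, 4, 10, 11, 12, 17, 14, 13, 16, 7]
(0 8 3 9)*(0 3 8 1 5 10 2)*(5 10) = (0 1 10 2)(3 9) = [1, 10, 0, 9, 4, 5, 6, 7, 8, 3, 2]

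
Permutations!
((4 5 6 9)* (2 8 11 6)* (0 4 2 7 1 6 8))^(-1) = (0 2 9 6 1 7 5 4)(8 11)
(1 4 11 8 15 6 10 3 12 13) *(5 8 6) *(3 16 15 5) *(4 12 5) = (1 12 13)(3 5 8 4 11 6 10 16 15) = [0, 12, 2, 5, 11, 8, 10, 7, 4, 9, 16, 6, 13, 1, 14, 3, 15]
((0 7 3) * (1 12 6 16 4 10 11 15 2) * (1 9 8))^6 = ((0 7 3)(1 12 6 16 4 10 11 15 2 9 8))^6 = (1 11 12 15 6 2 16 9 4 8 10)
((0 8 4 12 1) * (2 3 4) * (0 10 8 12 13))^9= ((0 12 1 10 8 2 3 4 13))^9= (13)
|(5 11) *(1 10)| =2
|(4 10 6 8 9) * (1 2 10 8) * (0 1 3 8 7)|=10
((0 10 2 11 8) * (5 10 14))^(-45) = (0 2 14 11 5 8 10)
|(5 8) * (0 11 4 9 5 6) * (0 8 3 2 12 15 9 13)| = |(0 11 4 13)(2 12 15 9 5 3)(6 8)| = 12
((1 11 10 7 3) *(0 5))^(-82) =(1 7 11 3 10)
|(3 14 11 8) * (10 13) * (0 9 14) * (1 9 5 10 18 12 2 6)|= 14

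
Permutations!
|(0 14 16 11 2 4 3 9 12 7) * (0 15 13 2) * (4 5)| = |(0 14 16 11)(2 5 4 3 9 12 7 15 13)| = 36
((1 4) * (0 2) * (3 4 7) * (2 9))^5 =(0 2 9)(1 7 3 4)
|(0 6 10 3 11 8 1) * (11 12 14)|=9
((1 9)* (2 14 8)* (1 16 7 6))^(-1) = (1 6 7 16 9)(2 8 14) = ((1 9 16 7 6)(2 14 8))^(-1)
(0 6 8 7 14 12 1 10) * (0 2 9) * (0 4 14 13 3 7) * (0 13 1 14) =(0 6 8 13 3 7 1 10 2 9 4)(12 14) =[6, 10, 9, 7, 0, 5, 8, 1, 13, 4, 2, 11, 14, 3, 12]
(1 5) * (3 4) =[0, 5, 2, 4, 3, 1] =(1 5)(3 4)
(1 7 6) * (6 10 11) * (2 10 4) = (1 7 4 2 10 11 6) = [0, 7, 10, 3, 2, 5, 1, 4, 8, 9, 11, 6]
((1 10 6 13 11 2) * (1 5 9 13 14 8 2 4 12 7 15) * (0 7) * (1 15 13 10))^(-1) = ((15)(0 7 13 11 4 12)(2 5 9 10 6 14 8))^(-1) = (15)(0 12 4 11 13 7)(2 8 14 6 10 9 5)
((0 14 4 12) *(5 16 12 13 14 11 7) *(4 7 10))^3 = (0 4 7 12 10 14 16 11 13 5)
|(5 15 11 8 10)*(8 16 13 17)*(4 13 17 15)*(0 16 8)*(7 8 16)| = |(0 7 8 10 5 4 13 15 11 16 17)| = 11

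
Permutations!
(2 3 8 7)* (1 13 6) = (1 13 6)(2 3 8 7) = [0, 13, 3, 8, 4, 5, 1, 2, 7, 9, 10, 11, 12, 6]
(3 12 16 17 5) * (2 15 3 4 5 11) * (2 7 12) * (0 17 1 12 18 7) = (0 17 11)(1 12 16)(2 15 3)(4 5)(7 18) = [17, 12, 15, 2, 5, 4, 6, 18, 8, 9, 10, 0, 16, 13, 14, 3, 1, 11, 7]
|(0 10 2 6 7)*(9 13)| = 10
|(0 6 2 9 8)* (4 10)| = |(0 6 2 9 8)(4 10)| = 10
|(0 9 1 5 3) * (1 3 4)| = |(0 9 3)(1 5 4)| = 3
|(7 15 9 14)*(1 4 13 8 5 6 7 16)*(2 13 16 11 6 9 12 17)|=12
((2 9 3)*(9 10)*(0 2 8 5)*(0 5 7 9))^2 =(0 10 2)(3 7)(8 9)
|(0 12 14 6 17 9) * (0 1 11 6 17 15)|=|(0 12 14 17 9 1 11 6 15)|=9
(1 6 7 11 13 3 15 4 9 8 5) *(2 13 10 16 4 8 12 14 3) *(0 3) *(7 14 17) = (0 3 15 8 5 1 6 14)(2 13)(4 9 12 17 7 11 10 16) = [3, 6, 13, 15, 9, 1, 14, 11, 5, 12, 16, 10, 17, 2, 0, 8, 4, 7]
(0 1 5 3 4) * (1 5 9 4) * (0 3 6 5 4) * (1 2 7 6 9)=(0 4 3 2 7 6 5 9)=[4, 1, 7, 2, 3, 9, 5, 6, 8, 0]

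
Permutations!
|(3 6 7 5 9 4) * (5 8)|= 7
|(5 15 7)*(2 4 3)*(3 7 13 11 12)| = |(2 4 7 5 15 13 11 12 3)| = 9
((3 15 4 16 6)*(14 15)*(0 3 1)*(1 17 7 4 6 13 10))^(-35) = (0 3 14 15 6 17 7 4 16 13 10 1)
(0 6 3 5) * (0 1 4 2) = [6, 4, 0, 5, 2, 1, 3] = (0 6 3 5 1 4 2)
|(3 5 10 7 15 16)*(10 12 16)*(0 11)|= |(0 11)(3 5 12 16)(7 15 10)|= 12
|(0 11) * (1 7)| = |(0 11)(1 7)| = 2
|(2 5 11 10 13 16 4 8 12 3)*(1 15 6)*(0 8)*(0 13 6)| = 33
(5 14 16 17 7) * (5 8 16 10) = [0, 1, 2, 3, 4, 14, 6, 8, 16, 9, 5, 11, 12, 13, 10, 15, 17, 7] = (5 14 10)(7 8 16 17)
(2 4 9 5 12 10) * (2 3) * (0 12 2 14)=(0 12 10 3 14)(2 4 9 5)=[12, 1, 4, 14, 9, 2, 6, 7, 8, 5, 3, 11, 10, 13, 0]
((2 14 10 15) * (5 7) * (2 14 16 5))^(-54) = (2 5)(7 16)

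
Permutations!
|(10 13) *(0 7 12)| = |(0 7 12)(10 13)| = 6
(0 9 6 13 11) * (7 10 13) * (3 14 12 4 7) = (0 9 6 3 14 12 4 7 10 13 11) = [9, 1, 2, 14, 7, 5, 3, 10, 8, 6, 13, 0, 4, 11, 12]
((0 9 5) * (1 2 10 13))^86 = (0 5 9)(1 10)(2 13)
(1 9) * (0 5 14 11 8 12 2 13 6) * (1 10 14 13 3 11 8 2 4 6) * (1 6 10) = [5, 9, 3, 11, 10, 13, 0, 7, 12, 1, 14, 2, 4, 6, 8] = (0 5 13 6)(1 9)(2 3 11)(4 10 14 8 12)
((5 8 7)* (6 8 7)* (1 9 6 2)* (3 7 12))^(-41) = (1 2 8 6 9)(3 12 5 7)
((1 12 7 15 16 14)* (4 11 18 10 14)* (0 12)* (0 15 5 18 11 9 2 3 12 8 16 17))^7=((0 8 16 4 9 2 3 12 7 5 18 10 14 1 15 17))^7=(0 12 15 2 14 4 18 8 7 17 3 1 9 10 16 5)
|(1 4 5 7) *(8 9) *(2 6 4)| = |(1 2 6 4 5 7)(8 9)| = 6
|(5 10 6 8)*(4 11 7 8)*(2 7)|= 8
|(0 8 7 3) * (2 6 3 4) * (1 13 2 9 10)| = 11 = |(0 8 7 4 9 10 1 13 2 6 3)|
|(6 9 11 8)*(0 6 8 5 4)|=6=|(0 6 9 11 5 4)|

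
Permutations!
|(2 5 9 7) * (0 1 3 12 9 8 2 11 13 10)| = |(0 1 3 12 9 7 11 13 10)(2 5 8)| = 9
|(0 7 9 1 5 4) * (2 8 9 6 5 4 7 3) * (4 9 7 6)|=6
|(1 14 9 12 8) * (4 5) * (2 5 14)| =|(1 2 5 4 14 9 12 8)| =8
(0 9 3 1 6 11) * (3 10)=(0 9 10 3 1 6 11)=[9, 6, 2, 1, 4, 5, 11, 7, 8, 10, 3, 0]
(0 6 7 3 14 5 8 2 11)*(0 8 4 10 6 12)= (0 12)(2 11 8)(3 14 5 4 10 6 7)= [12, 1, 11, 14, 10, 4, 7, 3, 2, 9, 6, 8, 0, 13, 5]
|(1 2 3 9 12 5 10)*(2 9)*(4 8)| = 10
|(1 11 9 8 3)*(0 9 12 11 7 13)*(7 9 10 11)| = 12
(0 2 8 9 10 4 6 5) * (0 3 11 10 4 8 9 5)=[2, 1, 9, 11, 6, 3, 0, 7, 5, 4, 8, 10]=(0 2 9 4 6)(3 11 10 8 5)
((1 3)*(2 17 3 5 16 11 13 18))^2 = (1 16 13 2 3 5 11 18 17)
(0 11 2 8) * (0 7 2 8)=(0 11 8 7 2)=[11, 1, 0, 3, 4, 5, 6, 2, 7, 9, 10, 8]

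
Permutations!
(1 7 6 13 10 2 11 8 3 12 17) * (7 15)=(1 15 7 6 13 10 2 11 8 3 12 17)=[0, 15, 11, 12, 4, 5, 13, 6, 3, 9, 2, 8, 17, 10, 14, 7, 16, 1]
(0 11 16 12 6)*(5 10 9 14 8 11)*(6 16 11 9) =[5, 1, 2, 3, 4, 10, 0, 7, 9, 14, 6, 11, 16, 13, 8, 15, 12] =(0 5 10 6)(8 9 14)(12 16)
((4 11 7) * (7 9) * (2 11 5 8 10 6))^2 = (2 9 4 8 6 11 7 5 10)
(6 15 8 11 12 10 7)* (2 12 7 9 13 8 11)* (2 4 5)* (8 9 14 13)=(2 12 10 14 13 9 8 4 5)(6 15 11 7)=[0, 1, 12, 3, 5, 2, 15, 6, 4, 8, 14, 7, 10, 9, 13, 11]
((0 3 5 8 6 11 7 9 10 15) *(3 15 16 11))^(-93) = (0 15)(3 6 8 5)(7 10 11 9 16)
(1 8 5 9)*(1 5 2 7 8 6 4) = [0, 6, 7, 3, 1, 9, 4, 8, 2, 5] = (1 6 4)(2 7 8)(5 9)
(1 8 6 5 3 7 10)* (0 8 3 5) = (0 8 6)(1 3 7 10) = [8, 3, 2, 7, 4, 5, 0, 10, 6, 9, 1]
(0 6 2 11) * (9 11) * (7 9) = (0 6 2 7 9 11) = [6, 1, 7, 3, 4, 5, 2, 9, 8, 11, 10, 0]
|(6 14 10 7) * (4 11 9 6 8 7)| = |(4 11 9 6 14 10)(7 8)| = 6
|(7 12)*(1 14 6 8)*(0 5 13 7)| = |(0 5 13 7 12)(1 14 6 8)| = 20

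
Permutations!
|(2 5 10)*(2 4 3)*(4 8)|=|(2 5 10 8 4 3)|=6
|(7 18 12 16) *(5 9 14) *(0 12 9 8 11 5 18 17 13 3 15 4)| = |(0 12 16 7 17 13 3 15 4)(5 8 11)(9 14 18)| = 9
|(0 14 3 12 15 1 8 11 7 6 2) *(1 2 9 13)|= 42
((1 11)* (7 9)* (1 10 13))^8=((1 11 10 13)(7 9))^8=(13)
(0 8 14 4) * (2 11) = (0 8 14 4)(2 11) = [8, 1, 11, 3, 0, 5, 6, 7, 14, 9, 10, 2, 12, 13, 4]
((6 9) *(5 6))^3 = (9)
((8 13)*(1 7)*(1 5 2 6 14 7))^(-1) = ((2 6 14 7 5)(8 13))^(-1) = (2 5 7 14 6)(8 13)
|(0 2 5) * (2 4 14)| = |(0 4 14 2 5)| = 5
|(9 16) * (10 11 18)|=6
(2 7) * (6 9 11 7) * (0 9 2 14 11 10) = [9, 1, 6, 3, 4, 5, 2, 14, 8, 10, 0, 7, 12, 13, 11] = (0 9 10)(2 6)(7 14 11)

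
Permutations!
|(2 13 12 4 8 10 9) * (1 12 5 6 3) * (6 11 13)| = 9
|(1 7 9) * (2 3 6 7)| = 6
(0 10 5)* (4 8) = (0 10 5)(4 8) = [10, 1, 2, 3, 8, 0, 6, 7, 4, 9, 5]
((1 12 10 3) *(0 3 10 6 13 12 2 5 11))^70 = (0 5 1)(2 3 11)(6 13 12)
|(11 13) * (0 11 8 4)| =5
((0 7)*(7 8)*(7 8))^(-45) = (8)(0 7)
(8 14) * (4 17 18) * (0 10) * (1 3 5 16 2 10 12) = [12, 3, 10, 5, 17, 16, 6, 7, 14, 9, 0, 11, 1, 13, 8, 15, 2, 18, 4] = (0 12 1 3 5 16 2 10)(4 17 18)(8 14)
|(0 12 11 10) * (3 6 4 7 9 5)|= |(0 12 11 10)(3 6 4 7 9 5)|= 12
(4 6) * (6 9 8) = (4 9 8 6) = [0, 1, 2, 3, 9, 5, 4, 7, 6, 8]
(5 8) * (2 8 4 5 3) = [0, 1, 8, 2, 5, 4, 6, 7, 3] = (2 8 3)(4 5)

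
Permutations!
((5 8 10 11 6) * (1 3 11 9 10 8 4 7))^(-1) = ((1 3 11 6 5 4 7)(9 10))^(-1) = (1 7 4 5 6 11 3)(9 10)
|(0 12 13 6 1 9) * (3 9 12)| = 12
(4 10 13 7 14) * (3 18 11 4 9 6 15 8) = (3 18 11 4 10 13 7 14 9 6 15 8) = [0, 1, 2, 18, 10, 5, 15, 14, 3, 6, 13, 4, 12, 7, 9, 8, 16, 17, 11]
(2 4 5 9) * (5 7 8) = (2 4 7 8 5 9) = [0, 1, 4, 3, 7, 9, 6, 8, 5, 2]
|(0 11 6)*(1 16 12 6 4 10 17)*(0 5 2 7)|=|(0 11 4 10 17 1 16 12 6 5 2 7)|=12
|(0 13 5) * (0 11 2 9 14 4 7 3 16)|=11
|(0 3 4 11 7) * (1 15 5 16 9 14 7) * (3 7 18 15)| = |(0 7)(1 3 4 11)(5 16 9 14 18 15)| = 12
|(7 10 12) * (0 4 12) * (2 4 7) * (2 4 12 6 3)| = 15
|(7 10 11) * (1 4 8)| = |(1 4 8)(7 10 11)| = 3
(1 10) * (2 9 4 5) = (1 10)(2 9 4 5) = [0, 10, 9, 3, 5, 2, 6, 7, 8, 4, 1]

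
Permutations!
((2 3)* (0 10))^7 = (0 10)(2 3)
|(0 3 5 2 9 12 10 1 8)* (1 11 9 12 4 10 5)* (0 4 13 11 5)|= |(0 3 1 8 4 10 5 2 12)(9 13 11)|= 9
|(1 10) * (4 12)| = |(1 10)(4 12)| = 2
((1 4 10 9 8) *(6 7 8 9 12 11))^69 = ((1 4 10 12 11 6 7 8))^69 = (1 6 10 8 11 4 7 12)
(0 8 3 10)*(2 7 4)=(0 8 3 10)(2 7 4)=[8, 1, 7, 10, 2, 5, 6, 4, 3, 9, 0]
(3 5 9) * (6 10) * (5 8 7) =(3 8 7 5 9)(6 10) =[0, 1, 2, 8, 4, 9, 10, 5, 7, 3, 6]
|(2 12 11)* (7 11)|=4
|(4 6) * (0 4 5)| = 4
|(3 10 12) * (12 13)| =4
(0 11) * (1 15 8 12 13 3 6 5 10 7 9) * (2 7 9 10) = (0 11)(1 15 8 12 13 3 6 5 2 7 10 9) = [11, 15, 7, 6, 4, 2, 5, 10, 12, 1, 9, 0, 13, 3, 14, 8]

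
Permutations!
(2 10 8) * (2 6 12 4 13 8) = (2 10)(4 13 8 6 12) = [0, 1, 10, 3, 13, 5, 12, 7, 6, 9, 2, 11, 4, 8]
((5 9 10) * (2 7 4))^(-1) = ((2 7 4)(5 9 10))^(-1) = (2 4 7)(5 10 9)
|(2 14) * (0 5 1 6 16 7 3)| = |(0 5 1 6 16 7 3)(2 14)| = 14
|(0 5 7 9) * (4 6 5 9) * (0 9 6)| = 5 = |(9)(0 6 5 7 4)|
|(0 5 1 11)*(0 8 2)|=6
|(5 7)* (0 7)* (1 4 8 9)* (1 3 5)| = |(0 7 1 4 8 9 3 5)| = 8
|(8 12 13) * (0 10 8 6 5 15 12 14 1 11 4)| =35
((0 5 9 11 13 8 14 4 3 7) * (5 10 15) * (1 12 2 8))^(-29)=((0 10 15 5 9 11 13 1 12 2 8 14 4 3 7))^(-29)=(0 10 15 5 9 11 13 1 12 2 8 14 4 3 7)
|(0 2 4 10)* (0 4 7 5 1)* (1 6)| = 6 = |(0 2 7 5 6 1)(4 10)|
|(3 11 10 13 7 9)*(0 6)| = 6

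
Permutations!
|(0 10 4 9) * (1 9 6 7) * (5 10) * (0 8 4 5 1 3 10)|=10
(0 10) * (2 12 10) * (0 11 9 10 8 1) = (0 2 12 8 1)(9 10 11) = [2, 0, 12, 3, 4, 5, 6, 7, 1, 10, 11, 9, 8]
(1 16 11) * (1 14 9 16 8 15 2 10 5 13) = (1 8 15 2 10 5 13)(9 16 11 14) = [0, 8, 10, 3, 4, 13, 6, 7, 15, 16, 5, 14, 12, 1, 9, 2, 11]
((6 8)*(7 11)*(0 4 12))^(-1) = (0 12 4)(6 8)(7 11)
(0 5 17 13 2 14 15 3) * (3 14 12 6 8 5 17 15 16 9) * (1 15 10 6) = (0 17 13 2 12 1 15 14 16 9 3)(5 10 6 8) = [17, 15, 12, 0, 4, 10, 8, 7, 5, 3, 6, 11, 1, 2, 16, 14, 9, 13]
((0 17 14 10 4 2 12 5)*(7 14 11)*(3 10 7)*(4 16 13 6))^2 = ((0 17 11 3 10 16 13 6 4 2 12 5)(7 14))^2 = (0 11 10 13 4 12)(2 5 17 3 16 6)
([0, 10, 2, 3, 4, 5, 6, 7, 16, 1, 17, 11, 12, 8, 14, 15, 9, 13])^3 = (1 13 9 17 16 10 8)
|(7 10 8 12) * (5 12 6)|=|(5 12 7 10 8 6)|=6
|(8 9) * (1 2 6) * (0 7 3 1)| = 6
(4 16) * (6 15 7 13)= (4 16)(6 15 7 13)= [0, 1, 2, 3, 16, 5, 15, 13, 8, 9, 10, 11, 12, 6, 14, 7, 4]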